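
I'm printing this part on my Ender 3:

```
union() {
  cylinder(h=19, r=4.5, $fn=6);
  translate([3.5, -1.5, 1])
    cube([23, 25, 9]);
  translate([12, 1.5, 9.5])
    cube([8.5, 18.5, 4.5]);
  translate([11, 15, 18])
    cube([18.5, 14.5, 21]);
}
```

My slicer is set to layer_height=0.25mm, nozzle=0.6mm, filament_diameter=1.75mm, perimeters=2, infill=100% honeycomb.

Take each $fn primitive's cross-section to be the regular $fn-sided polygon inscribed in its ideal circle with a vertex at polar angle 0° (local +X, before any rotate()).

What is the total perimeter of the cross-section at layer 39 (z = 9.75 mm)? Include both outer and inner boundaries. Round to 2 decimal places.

115.90 mm

At z = 9.75 mm: the r=4.5 cylinder contributes a regular 6-gon of circumradius 4.5 (perimeter = 2·6·4.500·sin(180°/6) = 27.00 mm); the cube at (3.5, -1.5) (footprint 23×25) is included at this height (perimeter 96.00 mm); the cube at (12, 1.5) (footprint 8.5×18.5) is included at this height (perimeter 54.00 mm); the cube at (11, 15) is absent (z outside [18, 39]); Merging all regions: the regions partially overlap (shared area 158.97 mm²), so the edge portions inside another operand are dropped and the merged outline is re-measured after clipping — boundary = 115.90 mm. Overall, the cross-section is a single solid region. Total boundary length (outer) = 115.90 mm.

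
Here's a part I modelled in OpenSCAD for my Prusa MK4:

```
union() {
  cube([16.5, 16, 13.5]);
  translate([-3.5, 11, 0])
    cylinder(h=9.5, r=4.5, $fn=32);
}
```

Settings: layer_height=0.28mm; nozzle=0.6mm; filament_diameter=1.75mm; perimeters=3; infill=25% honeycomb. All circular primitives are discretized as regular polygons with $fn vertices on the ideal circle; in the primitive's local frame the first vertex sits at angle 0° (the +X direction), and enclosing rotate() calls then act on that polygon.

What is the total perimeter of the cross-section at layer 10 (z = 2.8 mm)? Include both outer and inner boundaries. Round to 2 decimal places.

At z = 2.8 mm: the 16.5×16 cube contributes its full rectangle (perimeter 65.00 mm); the cylinder at (-3.5, 11): section is a regular 32-gon, circumradius r=4.5 (perimeter = 2·32·4.500·sin(180°/32) = 28.23 mm); Merging all regions: the regions partially overlap (shared area 3.78 mm²), so the edge portions inside another operand are dropped and the merged outline is re-measured after clipping — boundary = 81.59 mm. Overall, the cross-section is a single solid region. Total boundary length (outer) = 81.59 mm.

81.59 mm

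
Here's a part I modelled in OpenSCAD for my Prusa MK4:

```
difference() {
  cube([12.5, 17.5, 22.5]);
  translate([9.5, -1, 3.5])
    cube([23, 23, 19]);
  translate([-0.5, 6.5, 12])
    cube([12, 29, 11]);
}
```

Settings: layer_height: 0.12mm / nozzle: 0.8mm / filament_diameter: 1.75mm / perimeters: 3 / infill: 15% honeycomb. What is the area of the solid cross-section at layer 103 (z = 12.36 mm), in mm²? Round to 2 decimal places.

At z = 12.36 mm: the cube (footprint 12.5×17.5) is included at this height (area 218.75 mm²); the 23×23 cube at (9.5, -1) contributes its full rectangle (area 529.00 mm²); the cube at (-0.5, 6.5) is present — its section is the full 12×29 rectangle (area 348.00 mm²); Subtracting the remaining from the first: starting from the 12.5×17.5 cube (218.75 mm²), the 23×23 cube at (9.5, -1) partially overlaps it — only the 52.50 mm² overlap (of its 529.00 mm²) is removed, clipping the outline; the 12×29 cube at (-0.5, 6.5) partially overlaps it — only the 104.50 mm² overlap (of its 348.00 mm²) is removed, clipping the outline — area = 61.75 mm². Overall, the cross-section is a single solid region. Net area = 61.75 mm².

61.75 mm²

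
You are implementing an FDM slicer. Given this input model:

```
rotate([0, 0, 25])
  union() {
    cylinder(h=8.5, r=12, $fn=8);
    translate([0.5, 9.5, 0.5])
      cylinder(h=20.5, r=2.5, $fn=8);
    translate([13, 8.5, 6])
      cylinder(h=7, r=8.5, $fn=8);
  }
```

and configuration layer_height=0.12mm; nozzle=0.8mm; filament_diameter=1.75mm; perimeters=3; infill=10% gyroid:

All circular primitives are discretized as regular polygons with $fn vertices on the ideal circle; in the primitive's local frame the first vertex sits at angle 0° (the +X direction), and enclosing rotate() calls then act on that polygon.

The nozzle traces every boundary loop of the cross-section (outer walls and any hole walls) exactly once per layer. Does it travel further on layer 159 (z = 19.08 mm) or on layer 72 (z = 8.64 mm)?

Layer 159 (z = 19.08): the cylinder does not reach this height (z outside [0, 8.5]); the r=2.5 cylinder at (0.5, 9.5) gives a regular 8-gon of circumradius 2.5 (constant along its height) (perimeter = 2·8·2.500·sin(180°/8) = 15.31 mm); the cylinder at (13, 8.5) is absent (z outside [6, 13]); Merging all regions: only the r=2.5 cylinder at (0.5, 9.5) is present, so the union is just that shape — boundary = 15.31 mm; (rotated 25° about Z; rotation is an isometry so areas/perimeters/island counts are preserved). So its perimeter = 15.31 mm. Layer 72 (z = 8.64): the cylinder is not intersected at this z (z outside [0, 8.5]); the cylinder at (0.5, 9.5): section is a regular 8-gon, circumradius r=2.5 (perimeter = 2·8·2.500·sin(180°/8) = 15.31 mm); the cylinder at (13, 8.5): section is a regular 8-gon, circumradius r=8.5 (perimeter = 2·8·8.500·sin(180°/8) = 52.04 mm); Taking the union: the 2 present regions are separate (no shared area or edge), so areas and boundary lengths simply add and each stays a separate island — boundary = 67.35 mm; (whole slice rotated 25° about Z — lengths, areas and connectivity unchanged). So its perimeter = 67.35 mm. Layer 72 is larger (67.35 vs 15.31 mm).

layer 72 (z = 8.64 mm)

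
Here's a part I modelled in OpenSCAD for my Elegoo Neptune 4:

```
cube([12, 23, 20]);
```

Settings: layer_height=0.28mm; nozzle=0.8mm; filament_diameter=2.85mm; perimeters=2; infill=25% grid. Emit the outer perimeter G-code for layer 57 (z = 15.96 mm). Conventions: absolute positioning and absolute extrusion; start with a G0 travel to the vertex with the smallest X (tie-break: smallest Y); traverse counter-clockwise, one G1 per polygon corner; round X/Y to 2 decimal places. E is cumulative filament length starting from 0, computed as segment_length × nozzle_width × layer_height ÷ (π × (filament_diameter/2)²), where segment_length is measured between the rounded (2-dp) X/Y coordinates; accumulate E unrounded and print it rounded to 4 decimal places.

At z = 15.96 mm: the cube (footprint 12×23) is included at this height. The outline is a single polygon with 4 vertices. Extrusion per mm of travel: 0.8 × 0.28 / (π × 1.425²) = 0.035113. Accumulating E over each segment gives final E = 2.4579.

G0 X0.00 Y0.00 Z15.96
G1 X12.00 Y0.00 E0.4214
G1 X12.00 Y23.00 E1.2290
G1 X0.00 Y23.00 E1.6503
G1 X0.00 Y0.00 E2.4579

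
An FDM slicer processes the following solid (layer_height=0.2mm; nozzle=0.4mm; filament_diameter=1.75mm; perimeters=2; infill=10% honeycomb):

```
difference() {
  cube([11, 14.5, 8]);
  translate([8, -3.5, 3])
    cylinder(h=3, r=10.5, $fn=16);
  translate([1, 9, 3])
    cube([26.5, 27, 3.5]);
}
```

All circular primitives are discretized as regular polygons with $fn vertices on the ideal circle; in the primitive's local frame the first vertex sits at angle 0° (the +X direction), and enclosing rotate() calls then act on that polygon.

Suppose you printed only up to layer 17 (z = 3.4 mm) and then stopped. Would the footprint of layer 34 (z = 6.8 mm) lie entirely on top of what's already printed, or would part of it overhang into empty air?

part overhangs

Compare the two slices. At z = 3.4: the 11×14.5 cube contributes its full rectangle (area 159.50 mm²); the r=10.5 cylinder at (8, -3.5) gives a regular 16-gon of circumradius 10.5 (constant along its height) (area = (16/2)·10.500²·sin(360°/16) = 337.53 mm²); the 26.5×27 cube at (1, 9) contributes its full rectangle (area 715.50 mm²); After the difference (first − rest): starting from the 11×14.5 cube (159.50 mm²), the r=10.5 cylinder at (8, -3.5) partially overlaps it — only the 65.88 mm² overlap (of its 337.53 mm²) is removed, clipping the outline; the 26.5×27 cube at (1, 9) partially overlaps it — only the 55.00 mm² overlap (of its 715.50 mm²) is removed, clipping the outline — area = 38.62 mm². At z = 6.8: the cube (footprint 11×14.5) is included at this height (area 159.50 mm²); the cylinder at (8, -3.5) is absent (z outside [3, 6]); the cube at (1, 9) does not reach this height (z outside [3, 6.5]); Subtracting the remaining from the first: none of the subtracted shapes is present at this height, so the 11×14.5 cube is unchanged — area = 159.50 mm². Checking containment: at z = 6.8 the cross-section extends beyond the z = 3.4 cross-section by about 120.88 mm².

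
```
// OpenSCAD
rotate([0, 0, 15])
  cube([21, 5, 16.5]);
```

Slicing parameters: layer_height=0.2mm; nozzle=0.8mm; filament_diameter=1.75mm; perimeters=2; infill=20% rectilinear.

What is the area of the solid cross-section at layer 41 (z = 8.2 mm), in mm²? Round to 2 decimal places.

At z = 8.2 mm: the cube (footprint 21×5) is included at this height (area 105.00 mm²); (rotated 15° about Z; rotation is an isometry so areas/perimeters/island counts are preserved). Overall, the cross-section is a single solid region. Net area = 105.00 mm².

105.00 mm²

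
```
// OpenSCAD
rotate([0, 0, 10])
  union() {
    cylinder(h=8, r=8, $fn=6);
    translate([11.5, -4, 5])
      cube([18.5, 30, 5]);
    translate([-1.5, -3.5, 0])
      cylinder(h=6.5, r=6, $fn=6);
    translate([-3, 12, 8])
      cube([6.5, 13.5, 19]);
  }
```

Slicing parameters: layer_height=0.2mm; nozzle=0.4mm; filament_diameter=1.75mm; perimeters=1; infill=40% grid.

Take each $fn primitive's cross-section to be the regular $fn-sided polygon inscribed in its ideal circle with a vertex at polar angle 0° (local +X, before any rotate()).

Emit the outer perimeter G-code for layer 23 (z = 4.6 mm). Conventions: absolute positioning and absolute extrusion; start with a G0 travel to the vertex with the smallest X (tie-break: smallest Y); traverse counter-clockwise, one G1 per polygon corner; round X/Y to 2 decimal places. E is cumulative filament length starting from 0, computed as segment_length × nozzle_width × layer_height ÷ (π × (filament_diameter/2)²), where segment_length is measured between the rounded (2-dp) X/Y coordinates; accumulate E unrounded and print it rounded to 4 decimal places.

G0 X-7.88 Y-1.39 Z4.60
G1 X-6.26 Y-3.32 E0.0838
G1 X-6.78 Y-4.75 E0.1344
G1 X-2.92 Y-9.35 E0.3341
G1 X2.99 Y-8.30 E0.5338
G1 X3.69 Y-6.39 E0.6014
G1 X5.14 Y-6.13 E0.6504
G1 X7.88 Y1.39 E0.9166
G1 X2.74 Y7.52 E1.1827
G1 X-5.14 Y6.13 E1.4489
G1 X-7.88 Y-1.39 E1.7151

At z = 4.6 mm: the r=8 cylinder gives a regular 6-gon of circumradius 8 (constant along its height); the cube at (11.5, -4) is not intersected at this z (z outside [5, 10]); the r=6 cylinder at (-1.5, -3.5) gives a regular 6-gon of circumradius 6 (constant along its height); the cube at (-3, 12) does not reach this height (z outside [8, 27]); Combining (union): the regions partially overlap (shared area 74.90 mm²), so overlapping operands fuse into one piece — 1 connected region; (whole slice rotated 10° about Z — lengths, areas and connectivity unchanged). The outline is a single polygon with 10 vertices. Extrusion per mm of travel: 0.4 × 0.2 / (π × 0.875²) = 0.033260. Accumulating E over each segment gives final E = 1.7151.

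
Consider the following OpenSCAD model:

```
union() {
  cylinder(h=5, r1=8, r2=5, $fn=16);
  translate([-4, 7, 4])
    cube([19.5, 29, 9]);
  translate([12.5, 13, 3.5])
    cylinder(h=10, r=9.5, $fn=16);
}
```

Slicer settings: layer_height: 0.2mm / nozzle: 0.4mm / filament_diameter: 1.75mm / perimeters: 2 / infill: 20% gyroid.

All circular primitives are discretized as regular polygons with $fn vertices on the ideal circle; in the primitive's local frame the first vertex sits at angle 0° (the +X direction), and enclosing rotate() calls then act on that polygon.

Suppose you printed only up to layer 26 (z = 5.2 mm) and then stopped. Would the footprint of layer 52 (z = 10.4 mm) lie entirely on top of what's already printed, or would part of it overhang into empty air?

Compare the two slices. At z = 5.2: the cone is absent (z outside [0, 5]); the cube at (-4, 7) (footprint 19.5×29) is included at this height (area 565.50 mm²); the r=9.5 cylinder at (12.5, 13) contributes a regular 16-gon of circumradius 9.5 (area = (16/2)·9.500²·sin(360°/16) = 276.30 mm²); Merging all regions: the regions partially overlap — summed areas 841.80 mm² minus the doubly-counted overlap 166.79 mm² gives 675.01 mm² — area = 675.01 mm². At z = 10.4: the cone does not reach this height (z outside [0, 5]); the 19.5×29 cube at (-4, 7) contributes its full rectangle (area 565.50 mm²); the r=9.5 cylinder at (12.5, 13) gives a regular 16-gon of circumradius 9.5 (constant along its height) (area = (16/2)·9.500²·sin(360°/16) = 276.30 mm²); Merging all regions: the regions partially overlap — summed areas 841.80 mm² minus the doubly-counted overlap 166.79 mm² gives 675.01 mm² — area = 675.01 mm². Checking containment: the cross-section at z = 10.4 is a subset of the cross-section at z = 5.2.

entirely on top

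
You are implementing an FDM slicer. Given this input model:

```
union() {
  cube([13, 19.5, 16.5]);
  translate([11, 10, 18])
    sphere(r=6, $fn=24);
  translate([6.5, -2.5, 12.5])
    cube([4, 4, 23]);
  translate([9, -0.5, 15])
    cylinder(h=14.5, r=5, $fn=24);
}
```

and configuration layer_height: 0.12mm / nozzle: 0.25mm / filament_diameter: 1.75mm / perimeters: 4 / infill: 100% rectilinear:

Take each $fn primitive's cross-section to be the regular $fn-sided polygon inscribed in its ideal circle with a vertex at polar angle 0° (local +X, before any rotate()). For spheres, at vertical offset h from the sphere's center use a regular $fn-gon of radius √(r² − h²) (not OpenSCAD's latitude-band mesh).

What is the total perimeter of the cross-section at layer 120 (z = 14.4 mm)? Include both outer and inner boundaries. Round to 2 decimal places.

72.25 mm

At z = 14.4 mm: the cube (footprint 13×19.5) is included at this height (perimeter 65.00 mm); the r=6 sphere at (11, 10) contributes a regular 24-gon of circumradius √(6²−3.6²) = 4.800 (perimeter = 2·24·4.800·sin(180°/24) = 30.07 mm); the 4×4 cube at (6.5, -2.5) contributes its full rectangle (perimeter 16.00 mm); the cylinder at (9, -0.5) is absent (z outside [15, 29.5]); Merging all regions: the regions partially overlap (shared area 60.29 mm²), so the edge portions inside another operand are dropped and the merged outline is re-measured after clipping — boundary = 72.25 mm. Overall, the cross-section is a single solid region. Total boundary length (outer) = 72.25 mm.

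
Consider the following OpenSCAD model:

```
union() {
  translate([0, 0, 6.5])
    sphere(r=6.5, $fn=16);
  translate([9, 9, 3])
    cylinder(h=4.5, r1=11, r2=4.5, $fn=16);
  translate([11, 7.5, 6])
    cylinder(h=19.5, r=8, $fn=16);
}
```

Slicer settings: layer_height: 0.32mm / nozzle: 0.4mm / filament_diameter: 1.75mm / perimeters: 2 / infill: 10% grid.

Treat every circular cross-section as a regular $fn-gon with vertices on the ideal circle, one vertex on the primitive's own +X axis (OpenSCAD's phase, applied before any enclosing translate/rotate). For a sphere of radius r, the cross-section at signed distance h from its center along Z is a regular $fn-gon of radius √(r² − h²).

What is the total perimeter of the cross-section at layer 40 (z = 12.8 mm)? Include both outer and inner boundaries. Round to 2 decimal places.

At z = 12.8 mm: the sphere: section is a regular 16-gon, circumradius = √(r²−h²) = √(6.5²−6.3²) = 1.600 (perimeter = 2·16·1.600·sin(180°/16) = 9.99 mm); the cone at (9, 9) does not reach this height (z outside [3, 7.5]); the r=8 cylinder at (11, 7.5) gives a regular 16-gon of circumradius 8 (constant along its height) (perimeter = 2·16·8.000·sin(180°/16) = 49.94 mm); Merging all regions: the 2 present regions are separate (no shared area or edge), so areas and boundary lengths simply add and each stays a separate island — boundary = 59.93 mm. Overall, the cross-section has 2 separate islands. Total boundary length (outer) = 59.93 mm.

59.93 mm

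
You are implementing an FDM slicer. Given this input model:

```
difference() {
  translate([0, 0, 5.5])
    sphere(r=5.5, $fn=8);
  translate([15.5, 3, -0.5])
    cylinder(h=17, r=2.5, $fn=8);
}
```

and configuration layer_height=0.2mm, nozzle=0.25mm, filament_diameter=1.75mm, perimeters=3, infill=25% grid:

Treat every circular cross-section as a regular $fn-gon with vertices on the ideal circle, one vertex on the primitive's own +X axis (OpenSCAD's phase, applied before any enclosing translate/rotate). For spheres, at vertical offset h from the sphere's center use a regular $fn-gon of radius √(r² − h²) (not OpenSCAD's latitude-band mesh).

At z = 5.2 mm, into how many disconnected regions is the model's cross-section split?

At z = 5.2 mm: the sphere: section is a regular 8-gon, circumradius = √(r²−h²) = √(5.5²−0.3²) = 5.492; the r=2.5 cylinder at (15.5, 3) contributes a regular 8-gon of circumradius 2.5; Subtracting the remaining from the first: starting from the r=5.5 sphere, the r=2.5 cylinder at (15.5, 3) misses the remaining region (no effect) — 1 connected region. The result has 1 disconnected region.

1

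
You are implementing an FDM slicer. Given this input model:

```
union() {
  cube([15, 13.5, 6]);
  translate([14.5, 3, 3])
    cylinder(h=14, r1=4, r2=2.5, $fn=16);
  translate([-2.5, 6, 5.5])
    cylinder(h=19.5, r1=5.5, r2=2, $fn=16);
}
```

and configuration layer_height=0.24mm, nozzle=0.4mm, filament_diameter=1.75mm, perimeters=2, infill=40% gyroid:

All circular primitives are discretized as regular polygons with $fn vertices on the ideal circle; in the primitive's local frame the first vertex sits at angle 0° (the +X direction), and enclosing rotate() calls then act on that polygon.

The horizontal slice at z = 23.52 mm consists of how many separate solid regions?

1

At z = 23.52 mm: the cube does not reach this height (z outside [0, 6]); the cone at (14.5, 3) is absent (z outside [3, 17]); the cone at (-2.5, 6) (r1=5.5→r2=2) has section circumradius 2.266 here — a regular 16-gon; Merging all regions: only the cone at (-2.5, 6) is present, so the union is just that shape — 1 connected region. The result has 1 disconnected region.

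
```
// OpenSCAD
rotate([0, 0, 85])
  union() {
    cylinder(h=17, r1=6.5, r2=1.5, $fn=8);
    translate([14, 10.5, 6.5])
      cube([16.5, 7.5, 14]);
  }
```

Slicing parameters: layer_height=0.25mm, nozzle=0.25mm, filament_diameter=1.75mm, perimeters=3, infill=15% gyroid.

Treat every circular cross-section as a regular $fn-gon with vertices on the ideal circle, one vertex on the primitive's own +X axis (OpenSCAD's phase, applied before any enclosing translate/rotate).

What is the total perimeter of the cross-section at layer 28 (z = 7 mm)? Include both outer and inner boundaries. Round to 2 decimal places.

75.19 mm

At z = 7 mm: the cone contributes a regular 8-gon of circumradius 4.441 (interpolated between r1=6.5 and r2=1.5 at t=0.412) (perimeter = 2·8·4.441·sin(180°/8) = 27.19 mm); the 16.5×7.5 cube at (14, 10.5) contributes its full rectangle (perimeter 48.00 mm); Taking the union: the 2 present regions are separate (no shared area or edge), so areas and boundary lengths simply add and each stays a separate island — boundary = 75.19 mm; (whole slice rotated 85° about Z — lengths, areas and connectivity unchanged). Overall, the cross-section has 2 separate islands. Total boundary length (outer) = 75.19 mm.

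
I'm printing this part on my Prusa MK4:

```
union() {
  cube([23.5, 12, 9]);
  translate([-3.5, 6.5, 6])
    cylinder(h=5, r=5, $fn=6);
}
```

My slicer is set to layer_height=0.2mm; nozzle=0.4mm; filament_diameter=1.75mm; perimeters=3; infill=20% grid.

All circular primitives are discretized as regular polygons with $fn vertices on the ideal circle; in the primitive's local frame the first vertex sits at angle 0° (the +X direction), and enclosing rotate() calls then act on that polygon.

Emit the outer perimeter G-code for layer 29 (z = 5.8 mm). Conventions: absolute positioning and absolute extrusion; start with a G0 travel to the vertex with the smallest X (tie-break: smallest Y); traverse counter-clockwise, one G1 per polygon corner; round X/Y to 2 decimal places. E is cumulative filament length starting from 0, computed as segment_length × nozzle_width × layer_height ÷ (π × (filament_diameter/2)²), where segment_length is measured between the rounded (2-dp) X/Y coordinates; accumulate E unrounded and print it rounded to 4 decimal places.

G0 X0.00 Y0.00 Z5.80
G1 X23.50 Y0.00 E0.7816
G1 X23.50 Y12.00 E1.1807
G1 X0.00 Y12.00 E1.9623
G1 X0.00 Y0.00 E2.3615

At z = 5.8 mm: the cube (footprint 23.5×12) is included at this height; the cylinder at (-3.5, 6.5) is not intersected at this z (z outside [6, 11]); Merging all regions: only the 23.5×12 cube is present, so the union is just that shape — 1 connected region. The outline is a single polygon with 4 vertices. Extrusion per mm of travel: 0.4 × 0.2 / (π × 0.875²) = 0.033260. Accumulating E over each segment gives final E = 2.3615.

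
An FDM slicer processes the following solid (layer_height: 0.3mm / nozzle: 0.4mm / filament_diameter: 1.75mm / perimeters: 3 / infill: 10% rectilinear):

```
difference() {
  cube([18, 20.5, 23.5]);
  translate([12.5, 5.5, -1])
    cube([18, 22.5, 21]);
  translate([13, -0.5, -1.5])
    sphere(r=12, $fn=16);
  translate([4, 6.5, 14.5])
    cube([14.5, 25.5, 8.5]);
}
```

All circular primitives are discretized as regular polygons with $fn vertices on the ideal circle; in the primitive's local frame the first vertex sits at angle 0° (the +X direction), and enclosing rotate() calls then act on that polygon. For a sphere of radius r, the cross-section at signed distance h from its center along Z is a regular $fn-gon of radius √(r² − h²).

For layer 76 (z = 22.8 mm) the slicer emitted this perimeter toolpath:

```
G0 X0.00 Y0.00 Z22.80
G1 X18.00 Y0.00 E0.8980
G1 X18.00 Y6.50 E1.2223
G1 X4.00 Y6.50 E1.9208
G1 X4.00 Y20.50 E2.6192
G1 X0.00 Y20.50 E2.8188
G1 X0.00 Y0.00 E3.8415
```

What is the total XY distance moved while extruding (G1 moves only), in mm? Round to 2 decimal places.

77.00 mm

Sum the Euclidean lengths of each G1 segment: total = 77.00 mm.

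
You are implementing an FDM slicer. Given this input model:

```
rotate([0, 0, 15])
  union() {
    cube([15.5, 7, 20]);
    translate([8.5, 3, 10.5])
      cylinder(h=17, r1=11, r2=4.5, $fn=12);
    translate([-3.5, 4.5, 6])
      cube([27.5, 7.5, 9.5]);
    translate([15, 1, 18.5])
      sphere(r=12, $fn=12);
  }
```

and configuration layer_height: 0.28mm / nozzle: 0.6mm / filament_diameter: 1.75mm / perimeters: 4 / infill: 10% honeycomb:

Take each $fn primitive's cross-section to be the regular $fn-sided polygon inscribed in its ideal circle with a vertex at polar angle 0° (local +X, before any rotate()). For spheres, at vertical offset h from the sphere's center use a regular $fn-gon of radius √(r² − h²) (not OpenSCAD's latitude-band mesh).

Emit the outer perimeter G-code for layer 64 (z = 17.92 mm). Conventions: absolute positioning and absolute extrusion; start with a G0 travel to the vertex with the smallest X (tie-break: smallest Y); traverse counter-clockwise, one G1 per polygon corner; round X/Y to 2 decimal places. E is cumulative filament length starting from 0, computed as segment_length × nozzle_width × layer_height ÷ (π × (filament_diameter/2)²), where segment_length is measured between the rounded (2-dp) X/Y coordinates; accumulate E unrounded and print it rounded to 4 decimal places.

G0 X-1.81 Y6.76 Z17.92
G1 X0.00 Y0.00 E0.4888
G1 X1.10 Y0.30 E0.5684
G1 X1.66 Y-0.67 E0.6467
G1 X5.24 Y-2.74 E0.9355
G1 X5.75 Y-3.63 E1.0071
G1 X11.13 Y-6.73 E1.4408
G1 X17.33 Y-6.73 E1.8739
G1 X22.71 Y-3.63 E2.3076
G1 X25.81 Y1.75 E2.7413
G1 X25.81 Y7.95 E3.1743
G1 X22.71 Y13.32 E3.6074
G1 X17.33 Y16.43 E4.0414
G1 X11.13 Y16.43 E4.4745
G1 X5.75 Y13.32 E4.9085
G1 X5.56 Y12.98 E4.9357
G1 X5.32 Y12.98 E4.9525
G1 X1.66 Y10.87 E5.2476
G1 X-0.45 Y7.21 E5.5426
G1 X-0.45 Y7.13 E5.5482
G1 X-1.81 Y6.76 E5.6467

At z = 17.92 mm: the cube (footprint 15.5×7) is included at this height; the cone at (8.5, 3): at t=0.436 of its height the radius interpolates to r₁+(r₂−r₁)t = 8.163, giving a regular 12-gon of that circumradius; the cube at (-3.5, 4.5) does not reach this height (z outside [6, 15.5]); the sphere at (15, 1): section is a regular 12-gon, circumradius = √(r²−h²) = √(12²−0.58²) = 11.986; Taking the union: the regions partially overlap (shared area 264.90 mm²), so overlapping operands fuse into one piece — 1 connected region; (rotated 15° about Z; rotation is an isometry so areas/perimeters/island counts are preserved). The outline is a single polygon with 20 vertices. Extrusion per mm of travel: 0.6 × 0.28 / (π × 0.875²) = 0.069846. Accumulating E over each segment gives final E = 5.6467.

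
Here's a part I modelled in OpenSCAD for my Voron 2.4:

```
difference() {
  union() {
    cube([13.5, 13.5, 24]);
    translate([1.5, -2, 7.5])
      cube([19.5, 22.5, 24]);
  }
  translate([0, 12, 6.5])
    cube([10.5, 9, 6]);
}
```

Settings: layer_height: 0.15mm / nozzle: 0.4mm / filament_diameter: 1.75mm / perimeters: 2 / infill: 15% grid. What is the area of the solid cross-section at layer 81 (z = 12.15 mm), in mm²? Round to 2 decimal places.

380.25 mm²

At z = 12.15 mm: the cube (footprint 13.5×13.5) is included at this height (area 182.25 mm²); the cube at (1.5, -2) (footprint 19.5×22.5) is included at this height (area 438.75 mm²); Combining (union): the regions partially overlap — summed areas 621.00 mm² minus the doubly-counted overlap 162.00 mm² gives 459.00 mm² — area = 459.00 mm²; the 10.5×9 cube at (0, 12) contributes its full rectangle (area 94.50 mm²); After the difference (first − rest): starting from the result so far (459.00 mm²), the 10.5×9 cube at (0, 12) partially overlaps it — only the 78.75 mm² overlap (of its 94.50 mm²) is removed, clipping the outline — area = 380.25 mm². Overall, the cross-section is a single solid region. Net area = 380.25 mm².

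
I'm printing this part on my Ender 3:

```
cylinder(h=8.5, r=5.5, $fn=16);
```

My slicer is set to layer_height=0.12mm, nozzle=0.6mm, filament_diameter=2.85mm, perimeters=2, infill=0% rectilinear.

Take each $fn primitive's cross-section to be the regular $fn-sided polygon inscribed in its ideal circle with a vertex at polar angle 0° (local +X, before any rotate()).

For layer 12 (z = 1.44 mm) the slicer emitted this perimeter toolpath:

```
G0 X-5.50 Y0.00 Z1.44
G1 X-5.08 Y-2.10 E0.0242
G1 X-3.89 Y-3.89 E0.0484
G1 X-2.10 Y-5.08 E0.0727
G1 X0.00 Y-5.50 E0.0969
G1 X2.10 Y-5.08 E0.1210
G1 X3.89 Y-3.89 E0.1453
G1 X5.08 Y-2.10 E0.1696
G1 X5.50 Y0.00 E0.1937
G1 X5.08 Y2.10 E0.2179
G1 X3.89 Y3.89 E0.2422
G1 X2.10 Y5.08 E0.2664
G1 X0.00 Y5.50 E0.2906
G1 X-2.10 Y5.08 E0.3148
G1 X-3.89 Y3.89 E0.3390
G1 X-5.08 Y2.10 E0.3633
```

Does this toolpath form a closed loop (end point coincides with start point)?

no

Start point (G0): (-5.50, 0.00). End point (last G1): the path does not return to the start — open.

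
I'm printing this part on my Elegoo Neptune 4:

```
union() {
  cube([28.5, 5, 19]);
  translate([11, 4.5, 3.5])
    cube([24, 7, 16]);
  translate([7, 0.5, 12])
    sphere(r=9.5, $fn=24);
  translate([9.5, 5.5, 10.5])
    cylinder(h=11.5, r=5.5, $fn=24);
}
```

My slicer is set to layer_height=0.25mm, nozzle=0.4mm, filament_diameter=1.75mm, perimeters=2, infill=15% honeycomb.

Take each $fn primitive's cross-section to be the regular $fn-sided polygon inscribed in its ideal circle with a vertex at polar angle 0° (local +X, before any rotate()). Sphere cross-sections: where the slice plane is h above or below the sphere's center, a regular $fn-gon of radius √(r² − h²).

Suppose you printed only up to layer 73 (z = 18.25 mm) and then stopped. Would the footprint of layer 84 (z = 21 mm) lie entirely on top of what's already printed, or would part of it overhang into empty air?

entirely on top

Compare the two slices. At z = 18.25: the cube (footprint 28.5×5) is included at this height (area 142.50 mm²); the 24×7 cube at (11, 4.5) contributes its full rectangle (area 168.00 mm²); the r=9.5 sphere at (7, 0.5) contributes a regular 24-gon of circumradius √(9.5²−6.25²) = 7.155 (area = (24/2)·7.155²·sin(360°/24) = 158.98 mm²); the cylinder at (9.5, 5.5): section is a regular 24-gon, circumradius r=5.5 (area = (24/2)·5.500²·sin(360°/24) = 93.95 mm²); Combining (union): the regions partially overlap — summed areas 563.43 mm² minus the doubly-counted overlap 151.09 mm² gives 412.34 mm² — area = 412.34 mm². At z = 21: the cube is not intersected at this z (z outside [0, 19]); the cube at (11, 4.5) is absent (z outside [3.5, 19.5]); the r=9.5 sphere at (7, 0.5) contributes a regular 24-gon of circumradius √(9.5²−9²) = 3.041 (area = (24/2)·3.041²·sin(360°/24) = 28.73 mm²); the r=5.5 cylinder at (9.5, 5.5) contributes a regular 24-gon of circumradius 5.5 (area = (24/2)·5.500²·sin(360°/24) = 93.95 mm²); Taking the union: the regions partially overlap — summed areas 122.68 mm² minus the doubly-counted overlap 11.96 mm² gives 110.72 mm² — area = 110.72 mm². Checking containment: the cross-section at z = 21 is a subset of the cross-section at z = 18.25.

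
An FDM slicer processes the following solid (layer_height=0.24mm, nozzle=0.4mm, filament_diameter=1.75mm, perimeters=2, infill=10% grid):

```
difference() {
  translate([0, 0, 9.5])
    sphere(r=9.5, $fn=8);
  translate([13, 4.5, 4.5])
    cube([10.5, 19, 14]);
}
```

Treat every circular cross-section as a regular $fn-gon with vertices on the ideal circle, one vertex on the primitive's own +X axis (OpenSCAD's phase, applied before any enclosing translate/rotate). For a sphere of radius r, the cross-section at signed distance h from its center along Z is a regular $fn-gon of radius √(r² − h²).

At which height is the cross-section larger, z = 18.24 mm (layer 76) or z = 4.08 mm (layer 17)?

Layer 76 (z = 18.24): the sphere: section is a regular 8-gon, circumradius = √(r²−h²) = √(9.5²−8.74²) = 3.723 (area = (8/2)·3.723²·sin(360°/8) = 39.21 mm²); the cube at (13, 4.5) (footprint 10.5×19) is included at this height (area 199.50 mm²); Subtracting the remaining from the first: starting from the r=9.5 sphere (39.21 mm²), the 10.5×19 cube at (13, 4.5) misses the remaining region (no effect) — area = 39.21 mm². So its area = 39.21 mm². Layer 17 (z = 4.08): the r=9.5 sphere slices to a regular 8-gon of circumradius 7.802 (√(r²−h²) with h=5.42 from center) (area = (8/2)·7.802²·sin(360°/8) = 172.18 mm²); the cube at (13, 4.5) is not intersected at this z (z outside [4.5, 18.5]); Subtracting the remaining from the first: none of the subtracted shapes is present at this height, so the r=9.5 sphere is unchanged — area = 172.18 mm². So its area = 172.18 mm². Layer 17 is larger (172.18 vs 39.21 mm²).

layer 17 (z = 4.08 mm)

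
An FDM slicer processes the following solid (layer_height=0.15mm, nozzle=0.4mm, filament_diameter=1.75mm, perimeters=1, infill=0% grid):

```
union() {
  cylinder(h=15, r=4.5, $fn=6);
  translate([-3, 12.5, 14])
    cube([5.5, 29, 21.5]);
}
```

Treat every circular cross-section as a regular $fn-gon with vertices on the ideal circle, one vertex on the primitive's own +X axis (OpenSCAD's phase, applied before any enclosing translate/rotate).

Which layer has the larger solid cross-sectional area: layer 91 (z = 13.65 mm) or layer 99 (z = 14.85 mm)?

layer 99 (z = 14.85 mm)

Layer 91 (z = 13.65): the cylinder: section is a regular 6-gon, circumradius r=4.5 (area = (6/2)·4.500²·sin(360°/6) = 52.61 mm²); the cube at (-3, 12.5) does not reach this height (z outside [14, 35.5]); Taking the union: only the r=4.5 cylinder is present, so the union is just that shape — area = 52.61 mm². So its area = 52.61 mm². Layer 99 (z = 14.85): the cylinder: section is a regular 6-gon, circumradius r=4.5 (area = (6/2)·4.500²·sin(360°/6) = 52.61 mm²); the 5.5×29 cube at (-3, 12.5) contributes its full rectangle (area 159.50 mm²); Merging all regions: the 2 present regions are separate (no shared area or edge), so areas and boundary lengths simply add and each stays a separate island — area = 212.11 mm². So its area = 212.11 mm². Layer 99 is larger (212.11 vs 52.61 mm²).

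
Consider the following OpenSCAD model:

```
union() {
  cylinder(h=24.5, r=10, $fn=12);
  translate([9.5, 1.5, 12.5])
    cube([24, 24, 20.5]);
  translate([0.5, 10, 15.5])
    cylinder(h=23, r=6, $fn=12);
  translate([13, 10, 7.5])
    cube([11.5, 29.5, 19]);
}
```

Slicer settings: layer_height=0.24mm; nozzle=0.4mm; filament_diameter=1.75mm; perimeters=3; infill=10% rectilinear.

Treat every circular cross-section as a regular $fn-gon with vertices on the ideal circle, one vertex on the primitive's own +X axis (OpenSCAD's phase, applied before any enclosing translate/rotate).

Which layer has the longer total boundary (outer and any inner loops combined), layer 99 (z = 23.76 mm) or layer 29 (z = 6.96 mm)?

layer 99 (z = 23.76 mm)

Layer 99 (z = 23.76): the r=10 cylinder gives a regular 12-gon of circumradius 10 (constant along its height) (perimeter = 2·12·10.000·sin(180°/12) = 62.12 mm); the 24×24 cube at (9.5, 1.5) contributes its full rectangle (perimeter 96.00 mm); the r=6 cylinder at (0.5, 10) contributes a regular 12-gon of circumradius 6 (perimeter = 2·12·6.000·sin(180°/12) = 37.27 mm); the cube at (13, 10) (footprint 11.5×29.5) is included at this height (perimeter 82.00 mm); Taking the union: the regions partially overlap (shared area 222.85 mm²), so the edge portions inside another operand are dropped and the merged outline is re-measured after clipping — boundary = 195.95 mm. So its perimeter = 195.95 mm. Layer 29 (z = 6.96): the cylinder: section is a regular 12-gon, circumradius r=10 (perimeter = 2·12·10.000·sin(180°/12) = 62.12 mm); the cube at (9.5, 1.5) is absent (z outside [12.5, 33]); the cylinder at (0.5, 10) is absent (z outside [15.5, 38.5]); the cube at (13, 10) is not intersected at this z (z outside [7.5, 26.5]); Taking the union: only the r=10 cylinder is present, so the union is just that shape — boundary = 62.12 mm. So its perimeter = 62.12 mm. Layer 99 is larger (195.95 vs 62.12 mm).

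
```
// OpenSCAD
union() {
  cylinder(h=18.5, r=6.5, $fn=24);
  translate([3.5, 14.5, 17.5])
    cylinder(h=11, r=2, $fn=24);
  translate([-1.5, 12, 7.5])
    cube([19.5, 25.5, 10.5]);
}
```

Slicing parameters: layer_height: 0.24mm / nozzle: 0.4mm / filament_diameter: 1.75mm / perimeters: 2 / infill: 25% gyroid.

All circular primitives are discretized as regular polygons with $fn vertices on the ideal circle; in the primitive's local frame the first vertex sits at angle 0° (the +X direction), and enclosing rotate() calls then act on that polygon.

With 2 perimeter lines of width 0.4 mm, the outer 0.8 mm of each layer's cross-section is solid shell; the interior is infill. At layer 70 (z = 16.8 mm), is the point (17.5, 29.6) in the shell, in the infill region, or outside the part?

shell

At z = 16.8 mm: the r=6.5 cylinder gives a regular 24-gon of circumradius 6.5 (constant along its height); the cylinder at (3.5, 14.5) is absent (z outside [17.5, 28.5]); the 19.5×25.5 cube at (-1.5, 12) contributes its full rectangle; Merging all regions: the 2 present regions are separate (no shared area or edge), so areas and boundary lengths simply add and each stays a separate island — 2 connected regions. Overall, the cross-section has 2 separate islands. The nearest boundary edge runs (18.00, 37.50)→(18.00, 12.00); distance from the point to it = 0.50 mm. (Shell/infill is judged within the island containing the point — the largest one.) The point is inside the cross-section, 0.50 mm from the nearest boundary — within the 0.8 mm shell band (2 × 0.4).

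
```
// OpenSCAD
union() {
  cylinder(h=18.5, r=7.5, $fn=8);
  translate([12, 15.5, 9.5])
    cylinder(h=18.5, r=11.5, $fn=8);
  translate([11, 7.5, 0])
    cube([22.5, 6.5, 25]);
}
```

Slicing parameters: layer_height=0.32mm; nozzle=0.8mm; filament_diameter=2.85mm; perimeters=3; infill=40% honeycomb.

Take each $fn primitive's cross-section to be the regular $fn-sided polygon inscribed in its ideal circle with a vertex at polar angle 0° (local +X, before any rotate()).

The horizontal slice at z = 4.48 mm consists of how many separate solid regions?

At z = 4.48 mm: the cylinder: section is a regular 8-gon, circumradius r=7.5; the cylinder at (12, 15.5) is not intersected at this z (z outside [9.5, 28]); the cube at (11, 7.5) is present — its section is the full 22.5×6.5 rectangle; Merging all regions: the 2 present regions are separate (no shared area or edge), so areas and boundary lengths simply add and each stays a separate island — 2 connected regions. The result has 2 disconnected regions.

2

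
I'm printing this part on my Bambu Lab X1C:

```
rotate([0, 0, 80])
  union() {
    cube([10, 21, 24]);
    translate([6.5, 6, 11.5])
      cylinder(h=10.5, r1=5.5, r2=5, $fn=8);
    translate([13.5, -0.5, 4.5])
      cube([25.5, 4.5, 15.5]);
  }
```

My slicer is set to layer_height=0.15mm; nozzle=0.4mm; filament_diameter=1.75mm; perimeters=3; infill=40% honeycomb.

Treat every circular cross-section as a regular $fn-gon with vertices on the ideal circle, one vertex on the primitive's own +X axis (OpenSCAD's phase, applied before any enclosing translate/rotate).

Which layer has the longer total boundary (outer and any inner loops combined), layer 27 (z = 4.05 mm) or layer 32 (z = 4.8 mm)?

Layer 27 (z = 4.05): the 10×21 cube contributes its full rectangle (perimeter 62.00 mm); the cone at (6.5, 6) is absent (z outside [11.5, 22]); the cube at (13.5, -0.5) does not reach this height (z outside [4.5, 20]); Combining (union): only the 10×21 cube is present, so the union is just that shape — boundary = 62.00 mm; (rotated 80° about Z; rotation is an isometry so areas/perimeters/island counts are preserved). So its perimeter = 62.00 mm. Layer 32 (z = 4.8): the 10×21 cube contributes its full rectangle (perimeter 62.00 mm); the cone at (6.5, 6) does not reach this height (z outside [11.5, 22]); the cube at (13.5, -0.5) is present — its section is the full 25.5×4.5 rectangle (perimeter 60.00 mm); Taking the union: the 2 present regions are separate (no shared area or edge), so areas and boundary lengths simply add and each stays a separate island — boundary = 122.00 mm; (whole slice rotated 80° about Z — lengths, areas and connectivity unchanged). So its perimeter = 122.00 mm. Layer 32 is larger (122.00 vs 62.00 mm).

layer 32 (z = 4.8 mm)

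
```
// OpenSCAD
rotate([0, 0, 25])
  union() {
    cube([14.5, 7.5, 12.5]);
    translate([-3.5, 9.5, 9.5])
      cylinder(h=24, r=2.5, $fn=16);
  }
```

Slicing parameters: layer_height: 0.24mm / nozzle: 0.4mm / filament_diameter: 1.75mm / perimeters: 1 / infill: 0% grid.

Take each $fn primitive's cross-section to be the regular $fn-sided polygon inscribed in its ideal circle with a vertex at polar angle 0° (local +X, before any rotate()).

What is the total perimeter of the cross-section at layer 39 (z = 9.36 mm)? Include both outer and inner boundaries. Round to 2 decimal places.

At z = 9.36 mm: the 14.5×7.5 cube contributes its full rectangle (perimeter 44.00 mm); the cylinder at (-3.5, 9.5) is not intersected at this z (z outside [9.5, 33.5]); Combining (union): only the 14.5×7.5 cube is present, so the union is just that shape — boundary = 44.00 mm; (rotated 25° about Z; rotation is an isometry so areas/perimeters/island counts are preserved). Overall, the cross-section is a single solid region. Total boundary length (outer) = 44.00 mm.

44.00 mm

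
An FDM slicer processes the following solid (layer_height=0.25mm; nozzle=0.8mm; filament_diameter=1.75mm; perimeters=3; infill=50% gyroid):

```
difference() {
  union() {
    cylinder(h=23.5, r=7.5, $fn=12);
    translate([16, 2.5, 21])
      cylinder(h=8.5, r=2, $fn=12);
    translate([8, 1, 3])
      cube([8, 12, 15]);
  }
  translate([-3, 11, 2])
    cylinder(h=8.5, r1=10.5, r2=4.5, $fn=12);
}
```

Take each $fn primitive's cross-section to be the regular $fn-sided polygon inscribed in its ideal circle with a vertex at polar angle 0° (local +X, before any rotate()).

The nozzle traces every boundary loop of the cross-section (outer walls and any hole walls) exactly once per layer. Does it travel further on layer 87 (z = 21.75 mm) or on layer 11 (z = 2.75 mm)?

layer 87 (z = 21.75 mm)

Layer 87 (z = 21.75): the r=7.5 cylinder contributes a regular 12-gon of circumradius 7.5 (perimeter = 2·12·7.500·sin(180°/12) = 46.59 mm); the r=2 cylinder at (16, 2.5) contributes a regular 12-gon of circumradius 2 (perimeter = 2·12·2.000·sin(180°/12) = 12.42 mm); the cube at (8, 1) is absent (z outside [3, 18]); Taking the union: the 2 present regions are separate (no shared area or edge), so areas and boundary lengths simply add and each stays a separate island — boundary = 59.01 mm; the cone at (-3, 11) is absent (z outside [2, 10.5]); Subtracting the remaining from the first: none of the subtracted shapes is present at this height, so that combined region is unchanged — boundary = 59.01 mm. So its perimeter = 59.01 mm. Layer 11 (z = 2.75): the r=7.5 cylinder contributes a regular 12-gon of circumradius 7.5 (perimeter = 2·12·7.500·sin(180°/12) = 46.59 mm); the cylinder at (16, 2.5) does not reach this height (z outside [21, 29.5]); the cube at (8, 1) does not reach this height (z outside [3, 18]); Merging all regions: only the r=7.5 cylinder is present, so the union is just that shape — boundary = 46.59 mm; the cone at (-3, 11) contributes a regular 12-gon of circumradius 9.971 (interpolated between r1=10.5 and r2=4.5 at t=0.088) (perimeter = 2·12·9.971·sin(180°/12) = 61.93 mm); Taking the first minus the rest: starting from the result so far, the cone at (-3, 11) partially overlaps it — only the 48.91 mm² overlap (of its 298.24 mm²) is removed, clipping the outline — boundary = 44.95 mm. So its perimeter = 44.95 mm. Layer 87 is larger (59.01 vs 44.95 mm).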